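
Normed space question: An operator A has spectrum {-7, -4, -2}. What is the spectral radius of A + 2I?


Spectrum of A + 2I = {-5, -2, 0}
Spectral radius = max |lambda| over the shifted spectrum
= max(5, 2, 0) = 5

5


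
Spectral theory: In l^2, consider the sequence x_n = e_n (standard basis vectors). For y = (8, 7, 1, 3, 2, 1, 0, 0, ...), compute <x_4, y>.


x_4 = e_4 is the standard basis vector with 1 in position 4.
<x_4, y> = y_4 = 3
As n -> infinity, <x_n, y> -> 0, confirming weak convergence of (x_n) to 0.

3


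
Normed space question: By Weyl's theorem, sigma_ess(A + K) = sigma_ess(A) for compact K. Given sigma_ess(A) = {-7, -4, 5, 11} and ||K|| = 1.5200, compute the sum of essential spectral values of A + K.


By Weyl's theorem, the essential spectrum is invariant under compact perturbations.
sigma_ess(A + K) = sigma_ess(A) = {-7, -4, 5, 11}
Sum = -7 + -4 + 5 + 11 = 5

5


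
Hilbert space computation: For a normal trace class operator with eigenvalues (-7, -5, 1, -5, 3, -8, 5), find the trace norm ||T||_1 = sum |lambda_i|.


For a normal operator, singular values equal |eigenvalues|.
Trace norm = sum |lambda_i| = 7 + 5 + 1 + 5 + 3 + 8 + 5
= 34

34


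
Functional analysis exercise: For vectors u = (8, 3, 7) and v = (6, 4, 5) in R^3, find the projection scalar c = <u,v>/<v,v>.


Computing <u,v> = 8*6 + 3*4 + 7*5 = 95
Computing <v,v> = 6^2 + 4^2 + 5^2 = 77
Projection coefficient = 95/77 = 1.2338

1.2338


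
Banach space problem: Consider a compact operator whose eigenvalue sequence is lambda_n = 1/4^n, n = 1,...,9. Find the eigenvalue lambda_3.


The eigenvalue formula gives lambda_3 = 1/4^3
= 1/64
= 0.0156

0.0156


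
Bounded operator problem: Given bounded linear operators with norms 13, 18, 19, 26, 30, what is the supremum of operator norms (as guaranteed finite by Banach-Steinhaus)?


By the Uniform Boundedness Principle, the supremum of norms is finite.
sup_k ||T_k|| = max(13, 18, 19, 26, 30) = 30

30


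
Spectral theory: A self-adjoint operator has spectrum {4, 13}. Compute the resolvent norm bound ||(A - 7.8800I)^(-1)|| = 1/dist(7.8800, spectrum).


dist(7.8800, {4, 13}) = min(|7.8800 - 4|, |7.8800 - 13|)
= min(3.8800, 5.1200) = 3.8800
Resolvent bound = 1/3.8800 = 0.2577

0.2577


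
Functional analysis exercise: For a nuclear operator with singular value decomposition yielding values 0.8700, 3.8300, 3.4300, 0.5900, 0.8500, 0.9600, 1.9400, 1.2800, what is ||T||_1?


The nuclear norm is the sum of all singular values.
||T||_1 = 0.8700 + 3.8300 + 3.4300 + 0.5900 + 0.8500 + 0.9600 + 1.9400 + 1.2800
= 13.7500

13.7500


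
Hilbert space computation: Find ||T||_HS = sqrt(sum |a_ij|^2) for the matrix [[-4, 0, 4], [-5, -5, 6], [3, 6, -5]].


The Hilbert-Schmidt norm is sqrt(sum of squares of all entries).
Sum of squares = (-4)^2 + 0^2 + 4^2 + (-5)^2 + (-5)^2 + 6^2 + 3^2 + 6^2 + (-5)^2
= 16 + 0 + 16 + 25 + 25 + 36 + 9 + 36 + 25 = 188
||T||_HS = sqrt(188) = 13.7113

13.7113


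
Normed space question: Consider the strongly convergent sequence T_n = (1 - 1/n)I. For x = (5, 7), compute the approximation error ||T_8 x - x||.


T_8 x - x = (1 - 1/8)x - x = -x/8
||x|| = sqrt(74) = 8.6023
||T_8 x - x|| = ||x||/8 = 8.6023/8 = 1.0753

1.0753


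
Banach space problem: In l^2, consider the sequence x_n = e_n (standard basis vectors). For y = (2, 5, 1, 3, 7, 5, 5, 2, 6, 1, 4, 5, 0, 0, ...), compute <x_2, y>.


x_2 = e_2 is the standard basis vector with 1 in position 2.
<x_2, y> = y_2 = 5
As n -> infinity, <x_n, y> -> 0, confirming weak convergence of (x_n) to 0.

5


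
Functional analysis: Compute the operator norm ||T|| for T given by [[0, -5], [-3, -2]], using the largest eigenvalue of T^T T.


A^T A = [[9, 6], [6, 29]]
trace(A^T A) = 38, det(A^T A) = 225
discriminant = 38^2 - 4*225 = 544
Largest eigenvalue of A^T A = (trace + sqrt(disc))/2 = 30.6619
||T|| = sqrt(30.6619) = 5.5373

5.5373


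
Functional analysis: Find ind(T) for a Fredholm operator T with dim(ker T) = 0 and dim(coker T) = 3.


The Fredholm index is defined as ind(T) = dim(ker T) - dim(coker T)
= 0 - 3
= -3

-3


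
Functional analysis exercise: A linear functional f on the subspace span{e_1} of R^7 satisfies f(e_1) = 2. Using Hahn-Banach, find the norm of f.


The norm of f is given by ||f|| = sup_{||x||=1} |f(x)|.
On span{e_1}, ||e_1|| = 1, so ||f|| = |f(e_1)| / ||e_1||
= |2| / 1 = 2.0000

2.0000


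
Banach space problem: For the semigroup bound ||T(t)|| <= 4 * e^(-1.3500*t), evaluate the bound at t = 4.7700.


||T(4.7700)|| <= 4 * exp(-1.3500 * 4.7700)
= 4 * exp(-6.4395)
= 4 * 0.0016
= 0.0064

0.0064


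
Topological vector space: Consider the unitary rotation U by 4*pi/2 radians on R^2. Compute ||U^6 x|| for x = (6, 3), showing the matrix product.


U is a rotation by theta = 4*pi/2
U^6 = rotation by 6*theta = 24*pi/2 = 0*pi/2 (mod 2*pi)
cos(0*pi/2) = 1.0000, sin(0*pi/2) = 0.0000
U^6 x = (1.0000 * 6 - 0.0000 * 3, 0.0000 * 6 + 1.0000 * 3)
= (6.0000, 3.0000)
||U^6 x|| = sqrt(6.0000^2 + 3.0000^2) = sqrt(45.0000) = 6.7082

6.7082


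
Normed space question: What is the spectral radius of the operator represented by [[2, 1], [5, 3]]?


For a 2x2 matrix, eigenvalues satisfy lambda^2 - (trace)*lambda + det = 0
trace = 2 + 3 = 5
det = 2*3 - 1*5 = 1
discriminant = 5^2 - 4*(1) = 21
spectral radius = max |eigenvalue| = 4.7913

4.7913


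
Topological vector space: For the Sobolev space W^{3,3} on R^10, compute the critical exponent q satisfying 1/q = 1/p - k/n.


Using the Sobolev embedding formula: 1/q = 1/p - k/n
1/q = 1/3 - 3/10 = 1/30
q = 1/(1/30) = 30

30.0000


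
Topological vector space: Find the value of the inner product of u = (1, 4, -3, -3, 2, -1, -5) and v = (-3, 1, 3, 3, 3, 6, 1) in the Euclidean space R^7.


Computing the standard inner product <u, v> = sum u_i * v_i
= 1*-3 + 4*1 + -3*3 + -3*3 + 2*3 + -1*6 + -5*1
= -3 + 4 + -9 + -9 + 6 + -6 + -5
= -22

-22


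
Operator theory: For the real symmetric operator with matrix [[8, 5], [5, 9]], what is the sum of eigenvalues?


For a self-adjoint (symmetric) matrix, the eigenvalues are real.
The sum of eigenvalues equals the trace of the matrix.
trace = 8 + 9 = 17

17


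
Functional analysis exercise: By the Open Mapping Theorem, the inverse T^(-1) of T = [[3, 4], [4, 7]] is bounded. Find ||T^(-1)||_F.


det(T) = 3*7 - 4*4 = 5
T^(-1) = (1/5) * [[7, -4], [-4, 3]] = [[1.4000, -0.8000], [-0.8000, 0.6000]]
||T^(-1)||_F^2 = 1.4000^2 + (-0.8000)^2 + (-0.8000)^2 + 0.6000^2 = 3.6000
||T^(-1)||_F = sqrt(3.6000) = 1.8974

1.8974


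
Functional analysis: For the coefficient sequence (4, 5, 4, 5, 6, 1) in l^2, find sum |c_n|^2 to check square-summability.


sum |c_n|^2 = 4^2 + 5^2 + 4^2 + 5^2 + 6^2 + 1^2
= 16 + 25 + 16 + 25 + 36 + 1
= 119

119


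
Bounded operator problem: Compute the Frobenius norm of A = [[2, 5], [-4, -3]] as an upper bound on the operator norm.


||A||_F^2 = sum a_ij^2
= 2^2 + 5^2 + (-4)^2 + (-3)^2
= 4 + 25 + 16 + 9 = 54
||A||_F = sqrt(54) = 7.3485

7.3485


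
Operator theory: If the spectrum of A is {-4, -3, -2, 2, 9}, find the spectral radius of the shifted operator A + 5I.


Spectrum of A + 5I = {1, 2, 3, 7, 14}
Spectral radius = max |lambda| over the shifted spectrum
= max(1, 2, 3, 7, 14) = 14

14


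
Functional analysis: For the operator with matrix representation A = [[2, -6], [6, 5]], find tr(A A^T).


trace(A * A^T) = sum of squares of all entries
= 2^2 + (-6)^2 + 6^2 + 5^2
= 4 + 36 + 36 + 25
= 101

101


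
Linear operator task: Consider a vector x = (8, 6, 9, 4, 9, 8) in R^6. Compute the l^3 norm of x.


The l^3 norm = (sum |x_i|^3)^(1/3)
Sum of 3th powers = 512 + 216 + 729 + 64 + 729 + 512 = 2762
||x||_3 = (2762)^(1/3) = 14.0305

14.0305


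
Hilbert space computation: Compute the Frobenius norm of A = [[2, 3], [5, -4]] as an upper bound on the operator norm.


||A||_F^2 = sum a_ij^2
= 2^2 + 3^2 + 5^2 + (-4)^2
= 4 + 9 + 25 + 16 = 54
||A||_F = sqrt(54) = 7.3485

7.3485


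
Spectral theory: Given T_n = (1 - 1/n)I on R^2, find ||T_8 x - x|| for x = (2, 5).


T_8 x - x = (1 - 1/8)x - x = -x/8
||x|| = sqrt(29) = 5.3852
||T_8 x - x|| = ||x||/8 = 5.3852/8 = 0.6731

0.6731


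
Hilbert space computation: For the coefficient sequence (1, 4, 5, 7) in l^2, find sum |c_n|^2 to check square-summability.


sum |c_n|^2 = 1^2 + 4^2 + 5^2 + 7^2
= 1 + 16 + 25 + 49
= 91

91


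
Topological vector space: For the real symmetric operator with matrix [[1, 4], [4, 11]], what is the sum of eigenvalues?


For a self-adjoint (symmetric) matrix, the eigenvalues are real.
The sum of eigenvalues equals the trace of the matrix.
trace = 1 + 11 = 12

12


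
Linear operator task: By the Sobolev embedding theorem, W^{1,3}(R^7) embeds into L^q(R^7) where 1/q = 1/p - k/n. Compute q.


Using the Sobolev embedding formula: 1/q = 1/p - k/n
1/q = 1/3 - 1/7 = 4/21
q = 1/(4/21) = 21/4 = 5.2500

5.2500


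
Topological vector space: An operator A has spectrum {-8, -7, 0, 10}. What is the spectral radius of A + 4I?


Spectrum of A + 4I = {-4, -3, 4, 14}
Spectral radius = max |lambda| over the shifted spectrum
= max(4, 3, 4, 14) = 14

14


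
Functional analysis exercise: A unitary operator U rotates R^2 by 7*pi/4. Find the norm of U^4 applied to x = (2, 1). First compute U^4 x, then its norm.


U is a rotation by theta = 7*pi/4
U^4 = rotation by 4*theta = 28*pi/4 = 4*pi/4 (mod 2*pi)
cos(4*pi/4) = -1.0000, sin(4*pi/4) = 0.0000
U^4 x = (-1.0000 * 2 - 0.0000 * 1, 0.0000 * 2 + -1.0000 * 1)
= (-2.0000, -1.0000)
||U^4 x|| = sqrt((-2.0000)^2 + (-1.0000)^2) = sqrt(5.0000) = 2.2361

2.2361


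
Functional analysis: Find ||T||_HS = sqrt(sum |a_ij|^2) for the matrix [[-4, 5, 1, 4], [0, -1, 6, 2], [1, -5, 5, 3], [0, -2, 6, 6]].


The Hilbert-Schmidt norm is sqrt(sum of squares of all entries).
Sum of squares = (-4)^2 + 5^2 + 1^2 + 4^2 + 0^2 + (-1)^2 + 6^2 + 2^2 + 1^2 + (-5)^2 + 5^2 + 3^2 + 0^2 + (-2)^2 + 6^2 + 6^2
= 16 + 25 + 1 + 16 + 0 + 1 + 36 + 4 + 1 + 25 + 25 + 9 + 0 + 4 + 36 + 36 = 235
||T||_HS = sqrt(235) = 15.3297

15.3297


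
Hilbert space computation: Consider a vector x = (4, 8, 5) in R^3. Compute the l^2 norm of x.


The l^2 norm = (sum |x_i|^2)^(1/2)
Sum of 2th powers = 16 + 64 + 25 = 105
||x||_2 = (105)^(1/2) = 10.2470

10.2470


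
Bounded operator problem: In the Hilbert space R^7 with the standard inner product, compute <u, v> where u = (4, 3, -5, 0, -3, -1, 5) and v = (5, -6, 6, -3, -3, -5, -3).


Computing the standard inner product <u, v> = sum u_i * v_i
= 4*5 + 3*-6 + -5*6 + 0*-3 + -3*-3 + -1*-5 + 5*-3
= 20 + -18 + -30 + 0 + 9 + 5 + -15
= -29

-29


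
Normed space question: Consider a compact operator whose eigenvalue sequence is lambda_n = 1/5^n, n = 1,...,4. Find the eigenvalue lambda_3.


The eigenvalue formula gives lambda_3 = 1/5^3
= 1/125
= 0.0080

0.0080


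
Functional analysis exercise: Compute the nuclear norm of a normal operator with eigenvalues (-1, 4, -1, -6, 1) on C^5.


For a normal operator, singular values equal |eigenvalues|.
Trace norm = sum |lambda_i| = 1 + 4 + 1 + 6 + 1
= 13

13


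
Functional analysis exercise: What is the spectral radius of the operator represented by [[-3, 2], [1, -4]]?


For a 2x2 matrix, eigenvalues satisfy lambda^2 - (trace)*lambda + det = 0
trace = -3 + -4 = -7
det = -3*-4 - 2*1 = 10
discriminant = (-7)^2 - 4*(10) = 9
spectral radius = max |eigenvalue| = 5.0000

5.0000


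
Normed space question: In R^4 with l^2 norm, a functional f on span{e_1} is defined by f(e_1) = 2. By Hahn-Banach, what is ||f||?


The norm of f is given by ||f|| = sup_{||x||=1} |f(x)|.
On span{e_1}, ||e_1|| = 1, so ||f|| = |f(e_1)| / ||e_1||
= |2| / 1 = 2.0000

2.0000


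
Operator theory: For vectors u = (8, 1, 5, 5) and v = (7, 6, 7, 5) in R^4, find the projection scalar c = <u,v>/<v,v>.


Computing <u,v> = 8*7 + 1*6 + 5*7 + 5*5 = 122
Computing <v,v> = 7^2 + 6^2 + 7^2 + 5^2 = 159
Projection coefficient = 122/159 = 0.7673

0.7673


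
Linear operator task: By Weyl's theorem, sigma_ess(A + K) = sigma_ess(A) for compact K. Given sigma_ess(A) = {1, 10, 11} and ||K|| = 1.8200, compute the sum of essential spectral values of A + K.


By Weyl's theorem, the essential spectrum is invariant under compact perturbations.
sigma_ess(A + K) = sigma_ess(A) = {1, 10, 11}
Sum = 1 + 10 + 11 = 22

22


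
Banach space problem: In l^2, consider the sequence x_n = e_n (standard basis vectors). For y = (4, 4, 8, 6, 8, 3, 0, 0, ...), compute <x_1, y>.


x_1 = e_1 is the standard basis vector with 1 in position 1.
<x_1, y> = y_1 = 4
As n -> infinity, <x_n, y> -> 0, confirming weak convergence of (x_n) to 0.

4


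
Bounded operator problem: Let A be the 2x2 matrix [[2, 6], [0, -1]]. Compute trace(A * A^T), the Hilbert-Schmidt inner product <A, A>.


trace(A * A^T) = sum of squares of all entries
= 2^2 + 6^2 + 0^2 + (-1)^2
= 4 + 36 + 0 + 1
= 41

41


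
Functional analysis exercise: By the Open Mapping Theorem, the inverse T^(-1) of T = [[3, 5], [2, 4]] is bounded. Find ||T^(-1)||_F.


det(T) = 3*4 - 5*2 = 2
T^(-1) = (1/2) * [[4, -5], [-2, 3]] = [[2.0000, -2.5000], [-1.0000, 1.5000]]
||T^(-1)||_F^2 = 2.0000^2 + (-2.5000)^2 + (-1.0000)^2 + 1.5000^2 = 13.5000
||T^(-1)||_F = sqrt(13.5000) = 3.6742

3.6742


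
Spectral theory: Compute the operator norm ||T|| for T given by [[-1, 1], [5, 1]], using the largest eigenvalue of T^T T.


A^T A = [[26, 4], [4, 2]]
trace(A^T A) = 28, det(A^T A) = 36
discriminant = 28^2 - 4*36 = 640
Largest eigenvalue of A^T A = (trace + sqrt(disc))/2 = 26.6491
||T|| = sqrt(26.6491) = 5.1623

5.1623


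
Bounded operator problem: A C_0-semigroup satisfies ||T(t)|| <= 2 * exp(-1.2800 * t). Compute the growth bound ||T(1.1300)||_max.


||T(1.1300)|| <= 2 * exp(-1.2800 * 1.1300)
= 2 * exp(-1.4464)
= 2 * 0.2354
= 0.4708

0.4708


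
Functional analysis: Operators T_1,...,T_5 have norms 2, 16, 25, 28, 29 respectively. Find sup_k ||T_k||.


By the Uniform Boundedness Principle, the supremum of norms is finite.
sup_k ||T_k|| = max(2, 16, 25, 28, 29) = 29

29


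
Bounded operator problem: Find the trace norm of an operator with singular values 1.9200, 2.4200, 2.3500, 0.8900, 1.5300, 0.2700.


The nuclear norm is the sum of all singular values.
||T||_1 = 1.9200 + 2.4200 + 2.3500 + 0.8900 + 1.5300 + 0.2700
= 9.3800

9.3800


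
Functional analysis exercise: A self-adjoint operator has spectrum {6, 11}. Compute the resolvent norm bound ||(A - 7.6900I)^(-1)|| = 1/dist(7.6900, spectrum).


dist(7.6900, {6, 11}) = min(|7.6900 - 6|, |7.6900 - 11|)
= min(1.6900, 3.3100) = 1.6900
Resolvent bound = 1/1.6900 = 0.5917

0.5917


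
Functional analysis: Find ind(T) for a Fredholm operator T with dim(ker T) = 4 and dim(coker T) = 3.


The Fredholm index is defined as ind(T) = dim(ker T) - dim(coker T)
= 4 - 3
= 1

1


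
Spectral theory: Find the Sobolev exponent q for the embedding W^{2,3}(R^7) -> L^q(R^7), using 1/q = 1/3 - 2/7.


Using the Sobolev embedding formula: 1/q = 1/p - k/n
1/q = 1/3 - 2/7 = 1/21
q = 1/(1/21) = 21

21.0000


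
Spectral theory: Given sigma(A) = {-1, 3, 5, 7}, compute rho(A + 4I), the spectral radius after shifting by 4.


Spectrum of A + 4I = {3, 7, 9, 11}
Spectral radius = max |lambda| over the shifted spectrum
= max(3, 7, 9, 11) = 11

11


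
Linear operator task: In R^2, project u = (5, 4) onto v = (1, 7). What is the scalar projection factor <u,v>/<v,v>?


Computing <u,v> = 5*1 + 4*7 = 33
Computing <v,v> = 1^2 + 7^2 = 50
Projection coefficient = 33/50 = 0.6600

0.6600


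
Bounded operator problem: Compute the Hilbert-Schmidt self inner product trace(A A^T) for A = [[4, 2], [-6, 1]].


trace(A * A^T) = sum of squares of all entries
= 4^2 + 2^2 + (-6)^2 + 1^2
= 16 + 4 + 36 + 1
= 57

57


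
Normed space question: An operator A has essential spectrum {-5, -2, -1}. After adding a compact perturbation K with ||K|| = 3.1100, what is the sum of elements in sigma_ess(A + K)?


By Weyl's theorem, the essential spectrum is invariant under compact perturbations.
sigma_ess(A + K) = sigma_ess(A) = {-5, -2, -1}
Sum = -5 + -2 + -1 = -8

-8


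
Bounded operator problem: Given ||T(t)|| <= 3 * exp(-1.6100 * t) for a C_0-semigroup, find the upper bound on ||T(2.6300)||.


||T(2.6300)|| <= 3 * exp(-1.6100 * 2.6300)
= 3 * exp(-4.2343)
= 3 * 0.0145
= 0.0435

0.0435


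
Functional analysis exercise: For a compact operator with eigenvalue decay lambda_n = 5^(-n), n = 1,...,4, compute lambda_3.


The eigenvalue formula gives lambda_3 = 1/5^3
= 1/125
= 0.0080

0.0080


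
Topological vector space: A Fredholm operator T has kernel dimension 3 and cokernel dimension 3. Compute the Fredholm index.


The Fredholm index is defined as ind(T) = dim(ker T) - dim(coker T)
= 3 - 3
= 0

0


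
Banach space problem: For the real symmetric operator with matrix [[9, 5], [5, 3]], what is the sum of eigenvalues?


For a self-adjoint (symmetric) matrix, the eigenvalues are real.
The sum of eigenvalues equals the trace of the matrix.
trace = 9 + 3 = 12

12


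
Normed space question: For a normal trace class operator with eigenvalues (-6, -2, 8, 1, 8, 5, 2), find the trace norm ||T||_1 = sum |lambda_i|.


For a normal operator, singular values equal |eigenvalues|.
Trace norm = sum |lambda_i| = 6 + 2 + 8 + 1 + 8 + 5 + 2
= 32

32


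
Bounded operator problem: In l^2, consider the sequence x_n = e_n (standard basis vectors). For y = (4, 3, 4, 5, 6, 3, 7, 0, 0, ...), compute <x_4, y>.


x_4 = e_4 is the standard basis vector with 1 in position 4.
<x_4, y> = y_4 = 5
As n -> infinity, <x_n, y> -> 0, confirming weak convergence of (x_n) to 0.

5


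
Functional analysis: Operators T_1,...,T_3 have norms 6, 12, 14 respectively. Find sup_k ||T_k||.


By the Uniform Boundedness Principle, the supremum of norms is finite.
sup_k ||T_k|| = max(6, 12, 14) = 14

14


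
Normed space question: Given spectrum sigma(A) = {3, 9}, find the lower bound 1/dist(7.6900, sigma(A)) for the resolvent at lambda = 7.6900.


dist(7.6900, {3, 9}) = min(|7.6900 - 3|, |7.6900 - 9|)
= min(4.6900, 1.3100) = 1.3100
Resolvent bound = 1/1.3100 = 0.7634

0.7634


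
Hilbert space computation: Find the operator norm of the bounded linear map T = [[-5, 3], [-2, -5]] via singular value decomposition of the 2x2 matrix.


A^T A = [[29, -5], [-5, 34]]
trace(A^T A) = 63, det(A^T A) = 961
discriminant = 63^2 - 4*961 = 125
Largest eigenvalue of A^T A = (trace + sqrt(disc))/2 = 37.0902
||T|| = sqrt(37.0902) = 6.0902

6.0902


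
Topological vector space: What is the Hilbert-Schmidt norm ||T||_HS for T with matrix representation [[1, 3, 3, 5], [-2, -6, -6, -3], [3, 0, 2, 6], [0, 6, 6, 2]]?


The Hilbert-Schmidt norm is sqrt(sum of squares of all entries).
Sum of squares = 1^2 + 3^2 + 3^2 + 5^2 + (-2)^2 + (-6)^2 + (-6)^2 + (-3)^2 + 3^2 + 0^2 + 2^2 + 6^2 + 0^2 + 6^2 + 6^2 + 2^2
= 1 + 9 + 9 + 25 + 4 + 36 + 36 + 9 + 9 + 0 + 4 + 36 + 0 + 36 + 36 + 4 = 254
||T||_HS = sqrt(254) = 15.9374

15.9374


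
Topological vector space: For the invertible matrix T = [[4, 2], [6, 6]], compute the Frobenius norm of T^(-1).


det(T) = 4*6 - 2*6 = 12
T^(-1) = (1/12) * [[6, -2], [-6, 4]] = [[0.5000, -0.1667], [-0.5000, 0.3333]]
||T^(-1)||_F^2 = 0.5000^2 + (-0.1667)^2 + (-0.5000)^2 + 0.3333^2 = 0.6389
||T^(-1)||_F = sqrt(0.6389) = 0.7993

0.7993


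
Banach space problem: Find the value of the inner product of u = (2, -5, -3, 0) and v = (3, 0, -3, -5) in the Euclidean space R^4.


Computing the standard inner product <u, v> = sum u_i * v_i
= 2*3 + -5*0 + -3*-3 + 0*-5
= 6 + 0 + 9 + 0
= 15

15


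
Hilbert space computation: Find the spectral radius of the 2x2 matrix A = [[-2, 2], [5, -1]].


For a 2x2 matrix, eigenvalues satisfy lambda^2 - (trace)*lambda + det = 0
trace = -2 + -1 = -3
det = -2*-1 - 2*5 = -8
discriminant = (-3)^2 - 4*(-8) = 41
spectral radius = max |eigenvalue| = 4.7016

4.7016


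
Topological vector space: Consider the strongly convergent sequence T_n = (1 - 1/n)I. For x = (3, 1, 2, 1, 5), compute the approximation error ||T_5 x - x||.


T_5 x - x = (1 - 1/5)x - x = -x/5
||x|| = sqrt(40) = 6.3246
||T_5 x - x|| = ||x||/5 = 6.3246/5 = 1.2649

1.2649


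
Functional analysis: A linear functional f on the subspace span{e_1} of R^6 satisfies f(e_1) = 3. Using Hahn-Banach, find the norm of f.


The norm of f is given by ||f|| = sup_{||x||=1} |f(x)|.
On span{e_1}, ||e_1|| = 1, so ||f|| = |f(e_1)| / ||e_1||
= |3| / 1 = 3.0000

3.0000


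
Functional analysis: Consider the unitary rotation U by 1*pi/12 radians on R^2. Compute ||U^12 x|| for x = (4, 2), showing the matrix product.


U is a rotation by theta = 1*pi/12
U^12 = rotation by 12*theta = 12*pi/12
cos(12*pi/12) = -1.0000, sin(12*pi/12) = 0.0000
U^12 x = (-1.0000 * 4 - 0.0000 * 2, 0.0000 * 4 + -1.0000 * 2)
= (-4.0000, -2.0000)
||U^12 x|| = sqrt((-4.0000)^2 + (-2.0000)^2) = sqrt(20.0000) = 4.4721

4.4721


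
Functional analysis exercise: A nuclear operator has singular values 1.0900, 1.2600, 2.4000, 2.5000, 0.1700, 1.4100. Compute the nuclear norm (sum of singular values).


The nuclear norm is the sum of all singular values.
||T||_1 = 1.0900 + 1.2600 + 2.4000 + 2.5000 + 0.1700 + 1.4100
= 8.8300

8.8300


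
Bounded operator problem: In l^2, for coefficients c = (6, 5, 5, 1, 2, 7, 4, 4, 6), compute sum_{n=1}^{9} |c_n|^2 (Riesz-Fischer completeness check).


sum |c_n|^2 = 6^2 + 5^2 + 5^2 + 1^2 + 2^2 + 7^2 + 4^2 + 4^2 + 6^2
= 36 + 25 + 25 + 1 + 4 + 49 + 16 + 16 + 36
= 208

208


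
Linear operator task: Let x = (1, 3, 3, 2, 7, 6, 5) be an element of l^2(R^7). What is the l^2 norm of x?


The l^2 norm = (sum |x_i|^2)^(1/2)
Sum of 2th powers = 1 + 9 + 9 + 4 + 49 + 36 + 25 = 133
||x||_2 = (133)^(1/2) = 11.5326

11.5326


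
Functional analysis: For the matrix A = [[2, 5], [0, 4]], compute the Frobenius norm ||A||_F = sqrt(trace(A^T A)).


||A||_F^2 = sum a_ij^2
= 2^2 + 5^2 + 0^2 + 4^2
= 4 + 25 + 0 + 16 = 45
||A||_F = sqrt(45) = 6.7082

6.7082


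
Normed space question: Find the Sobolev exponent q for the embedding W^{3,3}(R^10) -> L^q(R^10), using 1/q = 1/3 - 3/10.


Using the Sobolev embedding formula: 1/q = 1/p - k/n
1/q = 1/3 - 3/10 = 1/30
q = 1/(1/30) = 30

30.0000


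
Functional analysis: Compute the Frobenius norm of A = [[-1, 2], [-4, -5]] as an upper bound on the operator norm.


||A||_F^2 = sum a_ij^2
= (-1)^2 + 2^2 + (-4)^2 + (-5)^2
= 1 + 4 + 16 + 25 = 46
||A||_F = sqrt(46) = 6.7823

6.7823


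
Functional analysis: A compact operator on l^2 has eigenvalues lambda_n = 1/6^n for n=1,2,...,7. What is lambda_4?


The eigenvalue formula gives lambda_4 = 1/6^4
= 1/1296
= 7.7160e-04

7.7160e-04


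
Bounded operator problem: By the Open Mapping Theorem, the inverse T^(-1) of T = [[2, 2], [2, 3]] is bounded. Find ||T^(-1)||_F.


det(T) = 2*3 - 2*2 = 2
T^(-1) = (1/2) * [[3, -2], [-2, 2]] = [[1.5000, -1.0000], [-1.0000, 1.0000]]
||T^(-1)||_F^2 = 1.5000^2 + (-1.0000)^2 + (-1.0000)^2 + 1.0000^2 = 5.2500
||T^(-1)||_F = sqrt(5.2500) = 2.2913

2.2913


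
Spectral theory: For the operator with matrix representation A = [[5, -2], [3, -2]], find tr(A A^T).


trace(A * A^T) = sum of squares of all entries
= 5^2 + (-2)^2 + 3^2 + (-2)^2
= 25 + 4 + 9 + 4
= 42

42


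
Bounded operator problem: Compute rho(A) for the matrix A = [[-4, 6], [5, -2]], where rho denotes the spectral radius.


For a 2x2 matrix, eigenvalues satisfy lambda^2 - (trace)*lambda + det = 0
trace = -4 + -2 = -6
det = -4*-2 - 6*5 = -22
discriminant = (-6)^2 - 4*(-22) = 124
spectral radius = max |eigenvalue| = 8.5678

8.5678


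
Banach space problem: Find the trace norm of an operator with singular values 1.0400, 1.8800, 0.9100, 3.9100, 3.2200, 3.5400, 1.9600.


The nuclear norm is the sum of all singular values.
||T||_1 = 1.0400 + 1.8800 + 0.9100 + 3.9100 + 3.2200 + 3.5400 + 1.9600
= 16.4600

16.4600


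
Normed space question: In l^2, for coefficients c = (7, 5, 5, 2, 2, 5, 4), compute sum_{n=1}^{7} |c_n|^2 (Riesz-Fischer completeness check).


sum |c_n|^2 = 7^2 + 5^2 + 5^2 + 2^2 + 2^2 + 5^2 + 4^2
= 49 + 25 + 25 + 4 + 4 + 25 + 16
= 148

148


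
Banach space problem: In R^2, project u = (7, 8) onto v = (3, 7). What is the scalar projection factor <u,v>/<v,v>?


Computing <u,v> = 7*3 + 8*7 = 77
Computing <v,v> = 3^2 + 7^2 = 58
Projection coefficient = 77/58 = 1.3276

1.3276


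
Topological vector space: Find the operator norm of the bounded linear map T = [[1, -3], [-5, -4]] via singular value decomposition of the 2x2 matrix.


A^T A = [[26, 17], [17, 25]]
trace(A^T A) = 51, det(A^T A) = 361
discriminant = 51^2 - 4*361 = 1157
Largest eigenvalue of A^T A = (trace + sqrt(disc))/2 = 42.5074
||T|| = sqrt(42.5074) = 6.5198

6.5198


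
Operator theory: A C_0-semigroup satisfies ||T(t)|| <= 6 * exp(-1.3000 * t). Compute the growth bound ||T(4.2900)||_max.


||T(4.2900)|| <= 6 * exp(-1.3000 * 4.2900)
= 6 * exp(-5.5770)
= 6 * 0.0038
= 0.0227

0.0227


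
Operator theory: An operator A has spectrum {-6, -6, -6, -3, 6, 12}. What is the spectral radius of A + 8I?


Spectrum of A + 8I = {2, 2, 2, 5, 14, 20}
Spectral radius = max |lambda| over the shifted spectrum
= max(2, 2, 2, 5, 14, 20) = 20

20


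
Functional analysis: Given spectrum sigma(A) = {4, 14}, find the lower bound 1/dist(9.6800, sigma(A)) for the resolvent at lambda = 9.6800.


dist(9.6800, {4, 14}) = min(|9.6800 - 4|, |9.6800 - 14|)
= min(5.6800, 4.3200) = 4.3200
Resolvent bound = 1/4.3200 = 0.2315

0.2315


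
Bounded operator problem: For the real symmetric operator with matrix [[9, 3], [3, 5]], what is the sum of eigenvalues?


For a self-adjoint (symmetric) matrix, the eigenvalues are real.
The sum of eigenvalues equals the trace of the matrix.
trace = 9 + 5 = 14

14


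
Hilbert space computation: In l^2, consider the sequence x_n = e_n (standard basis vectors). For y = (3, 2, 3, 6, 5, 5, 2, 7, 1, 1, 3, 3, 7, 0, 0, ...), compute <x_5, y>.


x_5 = e_5 is the standard basis vector with 1 in position 5.
<x_5, y> = y_5 = 5
As n -> infinity, <x_n, y> -> 0, confirming weak convergence of (x_n) to 0.

5


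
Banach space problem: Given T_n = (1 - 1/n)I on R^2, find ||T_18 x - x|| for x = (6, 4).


T_18 x - x = (1 - 1/18)x - x = -x/18
||x|| = sqrt(52) = 7.2111
||T_18 x - x|| = ||x||/18 = 7.2111/18 = 0.4006

0.4006


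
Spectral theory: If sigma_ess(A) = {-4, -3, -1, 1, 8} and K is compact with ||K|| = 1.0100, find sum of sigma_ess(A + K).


By Weyl's theorem, the essential spectrum is invariant under compact perturbations.
sigma_ess(A + K) = sigma_ess(A) = {-4, -3, -1, 1, 8}
Sum = -4 + -3 + -1 + 1 + 8 = 1

1


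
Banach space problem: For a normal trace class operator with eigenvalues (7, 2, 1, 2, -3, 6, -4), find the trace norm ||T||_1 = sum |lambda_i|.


For a normal operator, singular values equal |eigenvalues|.
Trace norm = sum |lambda_i| = 7 + 2 + 1 + 2 + 3 + 6 + 4
= 25

25


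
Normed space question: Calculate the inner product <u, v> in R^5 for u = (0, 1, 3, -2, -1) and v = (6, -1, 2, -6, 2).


Computing the standard inner product <u, v> = sum u_i * v_i
= 0*6 + 1*-1 + 3*2 + -2*-6 + -1*2
= 0 + -1 + 6 + 12 + -2
= 15

15


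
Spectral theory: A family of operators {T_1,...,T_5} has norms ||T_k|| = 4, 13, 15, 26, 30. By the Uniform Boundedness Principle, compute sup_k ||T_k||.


By the Uniform Boundedness Principle, the supremum of norms is finite.
sup_k ||T_k|| = max(4, 13, 15, 26, 30) = 30

30


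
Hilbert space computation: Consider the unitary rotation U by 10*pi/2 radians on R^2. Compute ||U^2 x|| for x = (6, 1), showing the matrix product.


U is a rotation by theta = 10*pi/2
U^2 = rotation by 2*theta = 20*pi/2 = 0*pi/2 (mod 2*pi)
cos(0*pi/2) = 1.0000, sin(0*pi/2) = 0.0000
U^2 x = (1.0000 * 6 - 0.0000 * 1, 0.0000 * 6 + 1.0000 * 1)
= (6.0000, 1.0000)
||U^2 x|| = sqrt(6.0000^2 + 1.0000^2) = sqrt(37.0000) = 6.0828

6.0828


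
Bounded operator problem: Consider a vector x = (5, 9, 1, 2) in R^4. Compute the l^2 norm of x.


The l^2 norm = (sum |x_i|^2)^(1/2)
Sum of 2th powers = 25 + 81 + 1 + 4 = 111
||x||_2 = (111)^(1/2) = 10.5357

10.5357


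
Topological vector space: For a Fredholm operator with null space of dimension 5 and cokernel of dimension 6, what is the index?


The Fredholm index is defined as ind(T) = dim(ker T) - dim(coker T)
= 5 - 6
= -1

-1


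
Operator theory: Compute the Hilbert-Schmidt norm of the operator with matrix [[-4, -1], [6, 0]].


The Hilbert-Schmidt norm is sqrt(sum of squares of all entries).
Sum of squares = (-4)^2 + (-1)^2 + 6^2 + 0^2
= 16 + 1 + 36 + 0 = 53
||T||_HS = sqrt(53) = 7.2801

7.2801


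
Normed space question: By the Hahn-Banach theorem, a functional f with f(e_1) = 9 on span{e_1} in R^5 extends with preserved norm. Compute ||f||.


The norm of f is given by ||f|| = sup_{||x||=1} |f(x)|.
On span{e_1}, ||e_1|| = 1, so ||f|| = |f(e_1)| / ||e_1||
= |9| / 1 = 9.0000

9.0000


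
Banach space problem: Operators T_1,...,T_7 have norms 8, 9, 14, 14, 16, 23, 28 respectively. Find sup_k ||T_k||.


By the Uniform Boundedness Principle, the supremum of norms is finite.
sup_k ||T_k|| = max(8, 9, 14, 14, 16, 23, 28) = 28

28


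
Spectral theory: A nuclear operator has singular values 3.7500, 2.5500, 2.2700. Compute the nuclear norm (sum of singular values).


The nuclear norm is the sum of all singular values.
||T||_1 = 3.7500 + 2.5500 + 2.2700
= 8.5700

8.5700


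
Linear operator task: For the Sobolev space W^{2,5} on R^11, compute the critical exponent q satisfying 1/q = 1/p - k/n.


Using the Sobolev embedding formula: 1/q = 1/p - k/n
1/q = 1/5 - 2/11 = 1/55
q = 1/(1/55) = 55

55.0000


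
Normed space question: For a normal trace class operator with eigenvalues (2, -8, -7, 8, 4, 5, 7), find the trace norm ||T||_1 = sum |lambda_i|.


For a normal operator, singular values equal |eigenvalues|.
Trace norm = sum |lambda_i| = 2 + 8 + 7 + 8 + 4 + 5 + 7
= 41

41


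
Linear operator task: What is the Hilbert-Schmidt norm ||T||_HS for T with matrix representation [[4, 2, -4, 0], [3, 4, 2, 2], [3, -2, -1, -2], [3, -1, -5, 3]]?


The Hilbert-Schmidt norm is sqrt(sum of squares of all entries).
Sum of squares = 4^2 + 2^2 + (-4)^2 + 0^2 + 3^2 + 4^2 + 2^2 + 2^2 + 3^2 + (-2)^2 + (-1)^2 + (-2)^2 + 3^2 + (-1)^2 + (-5)^2 + 3^2
= 16 + 4 + 16 + 0 + 9 + 16 + 4 + 4 + 9 + 4 + 1 + 4 + 9 + 1 + 25 + 9 = 131
||T||_HS = sqrt(131) = 11.4455

11.4455


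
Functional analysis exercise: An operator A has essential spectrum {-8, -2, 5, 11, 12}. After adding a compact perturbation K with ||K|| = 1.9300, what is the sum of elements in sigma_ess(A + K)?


By Weyl's theorem, the essential spectrum is invariant under compact perturbations.
sigma_ess(A + K) = sigma_ess(A) = {-8, -2, 5, 11, 12}
Sum = -8 + -2 + 5 + 11 + 12 = 18

18


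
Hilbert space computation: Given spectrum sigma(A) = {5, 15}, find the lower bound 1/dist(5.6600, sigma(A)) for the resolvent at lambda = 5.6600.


dist(5.6600, {5, 15}) = min(|5.6600 - 5|, |5.6600 - 15|)
= min(0.6600, 9.3400) = 0.6600
Resolvent bound = 1/0.6600 = 1.5152

1.5152


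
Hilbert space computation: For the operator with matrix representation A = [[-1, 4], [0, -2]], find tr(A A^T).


trace(A * A^T) = sum of squares of all entries
= (-1)^2 + 4^2 + 0^2 + (-2)^2
= 1 + 16 + 0 + 4
= 21

21


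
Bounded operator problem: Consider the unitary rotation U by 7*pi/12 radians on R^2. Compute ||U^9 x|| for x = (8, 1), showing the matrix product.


U is a rotation by theta = 7*pi/12
U^9 = rotation by 9*theta = 63*pi/12 = 15*pi/12 (mod 2*pi)
cos(15*pi/12) = -0.7071, sin(15*pi/12) = -0.7071
U^9 x = (-0.7071 * 8 - -0.7071 * 1, -0.7071 * 8 + -0.7071 * 1)
= (-4.9497, -6.3640)
||U^9 x|| = sqrt((-4.9497)^2 + (-6.3640)^2) = sqrt(65.0000) = 8.0623

8.0623


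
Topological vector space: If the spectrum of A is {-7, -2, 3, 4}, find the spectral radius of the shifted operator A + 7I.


Spectrum of A + 7I = {0, 5, 10, 11}
Spectral radius = max |lambda| over the shifted spectrum
= max(0, 5, 10, 11) = 11

11


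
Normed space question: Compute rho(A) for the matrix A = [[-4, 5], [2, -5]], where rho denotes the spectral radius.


For a 2x2 matrix, eigenvalues satisfy lambda^2 - (trace)*lambda + det = 0
trace = -4 + -5 = -9
det = -4*-5 - 5*2 = 10
discriminant = (-9)^2 - 4*(10) = 41
spectral radius = max |eigenvalue| = 7.7016

7.7016


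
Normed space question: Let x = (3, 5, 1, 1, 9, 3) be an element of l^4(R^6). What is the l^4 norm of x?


The l^4 norm = (sum |x_i|^4)^(1/4)
Sum of 4th powers = 81 + 625 + 1 + 1 + 6561 + 81 = 7350
||x||_4 = (7350)^(1/4) = 9.2592

9.2592


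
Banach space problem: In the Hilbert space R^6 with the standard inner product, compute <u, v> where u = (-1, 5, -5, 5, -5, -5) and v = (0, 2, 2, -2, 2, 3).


Computing the standard inner product <u, v> = sum u_i * v_i
= -1*0 + 5*2 + -5*2 + 5*-2 + -5*2 + -5*3
= 0 + 10 + -10 + -10 + -10 + -15
= -35

-35


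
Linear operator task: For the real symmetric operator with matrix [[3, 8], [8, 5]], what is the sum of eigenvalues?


For a self-adjoint (symmetric) matrix, the eigenvalues are real.
The sum of eigenvalues equals the trace of the matrix.
trace = 3 + 5 = 8

8


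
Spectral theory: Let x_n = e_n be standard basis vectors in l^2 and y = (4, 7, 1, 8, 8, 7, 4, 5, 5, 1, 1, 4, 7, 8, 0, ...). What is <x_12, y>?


x_12 = e_12 is the standard basis vector with 1 in position 12.
<x_12, y> = y_12 = 4
As n -> infinity, <x_n, y> -> 0, confirming weak convergence of (x_n) to 0.

4


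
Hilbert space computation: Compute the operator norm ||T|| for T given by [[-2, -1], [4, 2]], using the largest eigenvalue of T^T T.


A^T A = [[20, 10], [10, 5]]
trace(A^T A) = 25, det(A^T A) = 0
discriminant = 25^2 - 4*0 = 625
Largest eigenvalue of A^T A = (trace + sqrt(disc))/2 = 25.0000
||T|| = sqrt(25.0000) = 5.0000

5.0000


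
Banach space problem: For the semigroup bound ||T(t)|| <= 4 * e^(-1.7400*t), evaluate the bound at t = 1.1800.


||T(1.1800)|| <= 4 * exp(-1.7400 * 1.1800)
= 4 * exp(-2.0532)
= 4 * 0.1283
= 0.5133

0.5133


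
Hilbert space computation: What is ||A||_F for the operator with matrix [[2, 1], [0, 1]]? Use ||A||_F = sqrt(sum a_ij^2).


||A||_F^2 = sum a_ij^2
= 2^2 + 1^2 + 0^2 + 1^2
= 4 + 1 + 0 + 1 = 6
||A||_F = sqrt(6) = 2.4495

2.4495


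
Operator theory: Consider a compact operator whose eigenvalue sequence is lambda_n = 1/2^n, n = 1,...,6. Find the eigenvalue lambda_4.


The eigenvalue formula gives lambda_4 = 1/2^4
= 1/16
= 0.0625

0.0625


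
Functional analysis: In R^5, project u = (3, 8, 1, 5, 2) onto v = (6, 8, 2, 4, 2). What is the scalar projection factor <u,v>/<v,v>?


Computing <u,v> = 3*6 + 8*8 + 1*2 + 5*4 + 2*2 = 108
Computing <v,v> = 6^2 + 8^2 + 2^2 + 4^2 + 2^2 = 124
Projection coefficient = 108/124 = 0.8710

0.8710


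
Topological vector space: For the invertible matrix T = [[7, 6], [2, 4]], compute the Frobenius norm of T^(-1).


det(T) = 7*4 - 6*2 = 16
T^(-1) = (1/16) * [[4, -6], [-2, 7]] = [[0.2500, -0.3750], [-0.1250, 0.4375]]
||T^(-1)||_F^2 = 0.2500^2 + (-0.3750)^2 + (-0.1250)^2 + 0.4375^2 = 0.4102
||T^(-1)||_F = sqrt(0.4102) = 0.6404

0.6404


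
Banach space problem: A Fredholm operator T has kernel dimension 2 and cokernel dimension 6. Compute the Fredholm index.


The Fredholm index is defined as ind(T) = dim(ker T) - dim(coker T)
= 2 - 6
= -4

-4


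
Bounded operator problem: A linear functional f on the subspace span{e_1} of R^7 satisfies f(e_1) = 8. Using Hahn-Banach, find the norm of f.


The norm of f is given by ||f|| = sup_{||x||=1} |f(x)|.
On span{e_1}, ||e_1|| = 1, so ||f|| = |f(e_1)| / ||e_1||
= |8| / 1 = 8.0000

8.0000


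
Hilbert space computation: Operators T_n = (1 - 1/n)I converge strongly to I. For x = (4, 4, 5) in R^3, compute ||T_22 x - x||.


T_22 x - x = (1 - 1/22)x - x = -x/22
||x|| = sqrt(57) = 7.5498
||T_22 x - x|| = ||x||/22 = 7.5498/22 = 0.3432

0.3432


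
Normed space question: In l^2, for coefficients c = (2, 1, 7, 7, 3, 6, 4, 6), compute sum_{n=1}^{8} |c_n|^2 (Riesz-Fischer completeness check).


sum |c_n|^2 = 2^2 + 1^2 + 7^2 + 7^2 + 3^2 + 6^2 + 4^2 + 6^2
= 4 + 1 + 49 + 49 + 9 + 36 + 16 + 36
= 200

200


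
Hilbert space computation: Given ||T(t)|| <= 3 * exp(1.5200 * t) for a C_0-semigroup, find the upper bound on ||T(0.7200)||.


||T(0.7200)|| <= 3 * exp(1.5200 * 0.7200)
= 3 * exp(1.0944)
= 3 * 2.9874
= 8.9622

8.9622


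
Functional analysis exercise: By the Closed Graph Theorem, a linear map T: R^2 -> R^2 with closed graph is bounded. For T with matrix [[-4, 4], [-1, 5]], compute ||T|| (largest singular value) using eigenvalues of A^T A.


A^T A = [[17, -21], [-21, 41]]
trace(A^T A) = 58, det(A^T A) = 256
discriminant = 58^2 - 4*256 = 2340
Largest eigenvalue of A^T A = (trace + sqrt(disc))/2 = 53.1868
||T|| = sqrt(53.1868) = 7.2929

7.2929


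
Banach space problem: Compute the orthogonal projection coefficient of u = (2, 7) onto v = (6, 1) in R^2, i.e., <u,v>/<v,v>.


Computing <u,v> = 2*6 + 7*1 = 19
Computing <v,v> = 6^2 + 1^2 = 37
Projection coefficient = 19/37 = 0.5135

0.5135


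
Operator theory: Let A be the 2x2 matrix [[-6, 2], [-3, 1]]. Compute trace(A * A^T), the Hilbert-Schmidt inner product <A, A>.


trace(A * A^T) = sum of squares of all entries
= (-6)^2 + 2^2 + (-3)^2 + 1^2
= 36 + 4 + 9 + 1
= 50

50


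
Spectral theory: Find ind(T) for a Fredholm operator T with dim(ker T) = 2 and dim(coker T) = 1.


The Fredholm index is defined as ind(T) = dim(ker T) - dim(coker T)
= 2 - 1
= 1

1


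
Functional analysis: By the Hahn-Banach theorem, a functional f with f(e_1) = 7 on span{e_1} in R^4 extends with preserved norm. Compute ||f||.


The norm of f is given by ||f|| = sup_{||x||=1} |f(x)|.
On span{e_1}, ||e_1|| = 1, so ||f|| = |f(e_1)| / ||e_1||
= |7| / 1 = 7.0000

7.0000


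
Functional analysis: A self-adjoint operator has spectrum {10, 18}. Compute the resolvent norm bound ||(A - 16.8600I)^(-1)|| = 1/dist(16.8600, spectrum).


dist(16.8600, {10, 18}) = min(|16.8600 - 10|, |16.8600 - 18|)
= min(6.8600, 1.1400) = 1.1400
Resolvent bound = 1/1.1400 = 0.8772

0.8772


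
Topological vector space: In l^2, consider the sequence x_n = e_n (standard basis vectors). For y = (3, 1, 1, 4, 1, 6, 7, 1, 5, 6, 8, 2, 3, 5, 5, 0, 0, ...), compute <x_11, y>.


x_11 = e_11 is the standard basis vector with 1 in position 11.
<x_11, y> = y_11 = 8
As n -> infinity, <x_n, y> -> 0, confirming weak convergence of (x_n) to 0.

8


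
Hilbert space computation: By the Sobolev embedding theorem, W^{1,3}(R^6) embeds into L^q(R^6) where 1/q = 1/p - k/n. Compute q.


Using the Sobolev embedding formula: 1/q = 1/p - k/n
1/q = 1/3 - 1/6 = 1/6
q = 1/(1/6) = 6

6.0000


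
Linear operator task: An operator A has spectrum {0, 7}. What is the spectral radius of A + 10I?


Spectrum of A + 10I = {10, 17}
Spectral radius = max |lambda| over the shifted spectrum
= max(10, 17) = 17

17


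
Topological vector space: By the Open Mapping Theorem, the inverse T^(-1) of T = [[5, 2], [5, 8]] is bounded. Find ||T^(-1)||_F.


det(T) = 5*8 - 2*5 = 30
T^(-1) = (1/30) * [[8, -2], [-5, 5]] = [[0.2667, -0.0667], [-0.1667, 0.1667]]
||T^(-1)||_F^2 = 0.2667^2 + (-0.0667)^2 + (-0.1667)^2 + 0.1667^2 = 0.1311
||T^(-1)||_F = sqrt(0.1311) = 0.3621

0.3621


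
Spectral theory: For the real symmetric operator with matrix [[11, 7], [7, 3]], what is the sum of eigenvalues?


For a self-adjoint (symmetric) matrix, the eigenvalues are real.
The sum of eigenvalues equals the trace of the matrix.
trace = 11 + 3 = 14

14


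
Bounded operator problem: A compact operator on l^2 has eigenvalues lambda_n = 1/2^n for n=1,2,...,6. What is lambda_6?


The eigenvalue formula gives lambda_6 = 1/2^6
= 1/64
= 0.0156

0.0156
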